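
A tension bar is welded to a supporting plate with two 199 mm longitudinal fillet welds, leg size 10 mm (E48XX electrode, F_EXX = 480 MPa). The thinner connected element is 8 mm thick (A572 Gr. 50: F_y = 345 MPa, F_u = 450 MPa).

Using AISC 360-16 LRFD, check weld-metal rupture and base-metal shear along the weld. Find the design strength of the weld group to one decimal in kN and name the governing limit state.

607.8 kN (weld metal governs)

Weld metal: throat = 0.707×10 = 7.07 mm, L = 2×199 = 398 mm. φR_n = 0.75 × 0.6 × 480 × 7.07 × 398 = 607.8 kN.
Base metal shear (8 mm plate): yield φR_n = 1.0×0.6×345×8×398 = 659.1 kN; rupture φR_n = 0.75×0.6×450×8×398 = 644.8 kN; take 644.8 kN (rupture).
Governing: min(607.8, 644.8) = 607.8 kN → weld metal.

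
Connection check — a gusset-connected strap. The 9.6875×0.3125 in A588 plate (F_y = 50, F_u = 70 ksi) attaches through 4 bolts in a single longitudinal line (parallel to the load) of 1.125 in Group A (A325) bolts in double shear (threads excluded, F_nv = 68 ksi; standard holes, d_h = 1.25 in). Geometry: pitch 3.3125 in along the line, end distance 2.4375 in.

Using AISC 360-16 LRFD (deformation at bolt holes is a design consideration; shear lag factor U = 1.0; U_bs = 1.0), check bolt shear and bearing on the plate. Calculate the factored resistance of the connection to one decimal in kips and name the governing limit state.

Bolt shear: A_b = π(1.125)²/4 = 0.99402 in². φR_n = 0.75 × 68 × 0.99402 × 4 × 2 = 405.6 kips.
Bearing (0.3125 in plate, F_u = 70 ksi): end bolts L_c = 2.4375 − 1.25/2 = 1.8125, R_n = min(1.2×1.8125×0.3125×70, 2.4×1.125×0.3125×70) = 47.578 kips/bolt; interior L_c = 3.3125 − 1.25 = 2.0625, R_n = 54.141 kips/bolt. φR_n = 0.75 × (1×47.578 + 3×54.141) = 157.5 kips.
Governing: min(405.6, 157.5) = 157.5 kips → bearing.

157.5 kips (bearing governs)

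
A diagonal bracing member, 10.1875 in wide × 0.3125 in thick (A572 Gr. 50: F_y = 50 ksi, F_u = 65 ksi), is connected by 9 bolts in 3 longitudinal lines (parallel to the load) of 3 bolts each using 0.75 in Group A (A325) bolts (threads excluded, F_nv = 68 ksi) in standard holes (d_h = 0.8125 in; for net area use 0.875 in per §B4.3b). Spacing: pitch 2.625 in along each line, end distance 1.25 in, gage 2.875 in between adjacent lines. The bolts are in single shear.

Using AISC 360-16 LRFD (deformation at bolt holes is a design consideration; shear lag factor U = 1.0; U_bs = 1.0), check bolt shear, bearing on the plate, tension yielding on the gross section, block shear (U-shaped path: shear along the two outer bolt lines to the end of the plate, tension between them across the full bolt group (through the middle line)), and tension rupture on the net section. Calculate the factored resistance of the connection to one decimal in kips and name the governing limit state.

Bolt shear: A_b = π(0.75)²/4 = 0.44179 in². φR_n = 0.75 × 68 × 0.44179 × 9 × 1 = 202.8 kips.
Bearing (0.3125 in plate, F_u = 65 ksi): end bolts L_c = 1.25 − 0.8125/2 = 0.84375, R_n = min(1.2×0.84375×0.3125×65, 2.4×0.75×0.3125×65) = 20.566 kips/bolt; interior L_c = 2.625 − 0.8125 = 1.8125, R_n = 36.563 kips/bolt. φR_n = 0.75 × (3×20.566 + 6×36.563) = 210.8 kips.
Tension yield (gross): A_g = 10.1875×0.3125 = 3.1836 in². φR_n = 0.90 × 50 × 3.1836 = 143.3 kips.
Block shear: shear path 2×[1.25+2×2.625] = 2×6.5 in, A_gv = 4.0625, A_nv = 2×(6.5 − 2.5×0.875)×0.3125 = 2.6953 in²; tension across gage: (5.75 − 2×0.875)×0.3125 = 1.25 in². R_n = min(0.6×65×2.6953, 0.6×50×4.0625) + 1.0×65×1.25 = min(105.12, 121.88) + 81.25 = 186.37 kips. φR_n = 0.75 × 186.37 = 139.8 kips.
Tension rupture (net): A_n = (10.1875 − 3×0.875)×0.3125 = 2.3633 in² (U = 1.0, A_e = A_n). φR_n = 0.75 × 65 × 2.3633 = 115.2 kips.
Governing: min(202.8, 210.8, 143.3, 139.8, 115.2) = 115.2 kips → net-section rupture.

115.2 kips (net-section rupture governs)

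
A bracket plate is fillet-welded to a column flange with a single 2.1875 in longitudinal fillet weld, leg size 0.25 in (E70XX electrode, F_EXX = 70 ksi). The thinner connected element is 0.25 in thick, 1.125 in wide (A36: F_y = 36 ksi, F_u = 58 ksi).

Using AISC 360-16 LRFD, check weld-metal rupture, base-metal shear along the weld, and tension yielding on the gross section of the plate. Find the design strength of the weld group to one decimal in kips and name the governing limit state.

Weld metal: throat = 0.707×0.25 = 0.17675 in, L = 2.1875 in. φR_n = 0.75 × 0.6 × 70 × 0.17675 × 2.1875 = 12.2 kips.
Base metal shear (0.25 in plate): yield φR_n = 1.0×0.6×36×0.25×2.1875 = 11.8 kips; rupture φR_n = 0.75×0.6×58×0.25×2.1875 = 14.3 kips; take 11.8 kips (yield).
Tension yield (gross): A_g = 1.125×0.25 = 0.28125 in². φR_n = 0.90 × 36 × 0.28125 = 9.1 kips.
Governing: min(12.2, 11.8, 9.1) = 9.1 kips → gross-section yield.

9.1 kips (gross-section yield governs)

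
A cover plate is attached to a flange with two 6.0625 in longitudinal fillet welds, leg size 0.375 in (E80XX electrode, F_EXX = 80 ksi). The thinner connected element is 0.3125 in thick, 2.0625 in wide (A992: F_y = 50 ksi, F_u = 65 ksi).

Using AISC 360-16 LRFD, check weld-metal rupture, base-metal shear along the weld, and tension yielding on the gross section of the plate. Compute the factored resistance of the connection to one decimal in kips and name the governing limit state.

29.0 kips (gross-section yield governs)

Weld metal: throat = 0.707×0.375 = 0.26513 in, L = 2×6.0625 = 12.125 in. φR_n = 0.75 × 0.6 × 80 × 0.26513 × 12.125 = 115.7 kips.
Base metal shear (0.3125 in plate): yield φR_n = 1.0×0.6×50×0.3125×12.125 = 113.7 kips; rupture φR_n = 0.75×0.6×65×0.3125×12.125 = 110.8 kips; take 110.8 kips (rupture).
Tension yield (gross): A_g = 2.0625×0.3125 = 0.64453 in². φR_n = 0.90 × 50 × 0.64453 = 29.0 kips.
Governing: min(115.7, 110.8, 29.0) = 29.0 kips → gross-section yield.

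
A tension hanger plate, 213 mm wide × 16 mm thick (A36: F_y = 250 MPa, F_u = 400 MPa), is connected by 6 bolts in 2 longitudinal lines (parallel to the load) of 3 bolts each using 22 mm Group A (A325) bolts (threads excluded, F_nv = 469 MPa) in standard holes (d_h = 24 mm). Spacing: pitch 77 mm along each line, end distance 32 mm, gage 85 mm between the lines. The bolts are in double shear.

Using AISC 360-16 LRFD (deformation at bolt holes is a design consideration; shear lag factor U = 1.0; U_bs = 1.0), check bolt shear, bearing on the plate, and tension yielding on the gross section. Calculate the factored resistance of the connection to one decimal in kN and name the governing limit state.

Bolt shear: A_b = π(22)²/4 = 380.13 mm². φR_n = 0.75 × 469 × 380.13 × 6 × 2 = 1604.5 kN.
Bearing (16 mm plate, F_u = 400 MPa): end bolts L_c = 32 − 24/2 = 20, R_n = min(1.2×20×16×400, 2.4×22×16×400) = 153.6 kN/bolt; interior L_c = 77 − 24 = 53, R_n = 337.92 kN/bolt. φR_n = 0.75 × (2×153.6 + 4×337.92) = 1244.2 kN.
Tension yield (gross): A_g = 213×16 = 3408 mm². φR_n = 0.90 × 250 × 3408 = 766.8 kN.
Governing: min(1604.5, 1244.2, 766.8) = 766.8 kN → gross-section yield.

766.8 kN (gross-section yield governs)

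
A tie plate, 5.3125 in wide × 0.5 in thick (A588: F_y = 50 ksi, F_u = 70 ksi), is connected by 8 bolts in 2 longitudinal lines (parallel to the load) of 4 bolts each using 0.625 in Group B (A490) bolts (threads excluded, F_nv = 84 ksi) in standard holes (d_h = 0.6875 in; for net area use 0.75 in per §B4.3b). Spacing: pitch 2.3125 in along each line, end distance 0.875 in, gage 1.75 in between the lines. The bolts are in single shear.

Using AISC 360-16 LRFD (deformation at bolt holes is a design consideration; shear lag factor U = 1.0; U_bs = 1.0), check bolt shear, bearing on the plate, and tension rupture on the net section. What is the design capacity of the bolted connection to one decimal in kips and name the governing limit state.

Bolt shear: A_b = π(0.625)²/4 = 0.3068 in². φR_n = 0.75 × 84 × 0.3068 × 8 × 1 = 154.6 kips.
Bearing (0.5 in plate, F_u = 70 ksi): end bolts L_c = 0.875 − 0.6875/2 = 0.53125, R_n = min(1.2×0.53125×0.5×70, 2.4×0.625×0.5×70) = 22.313 kips/bolt; interior L_c = 2.3125 − 0.6875 = 1.625, R_n = 52.5 kips/bolt. φR_n = 0.75 × (2×22.313 + 6×52.5) = 269.7 kips.
Tension rupture (net): A_n = (5.3125 − 2×0.75)×0.5 = 1.9063 in² (U = 1.0, A_e = A_n). φR_n = 0.75 × 70 × 1.9063 = 100.1 kips.
Governing: min(154.6, 269.7, 100.1) = 100.1 kips → net-section rupture.

100.1 kips (net-section rupture governs)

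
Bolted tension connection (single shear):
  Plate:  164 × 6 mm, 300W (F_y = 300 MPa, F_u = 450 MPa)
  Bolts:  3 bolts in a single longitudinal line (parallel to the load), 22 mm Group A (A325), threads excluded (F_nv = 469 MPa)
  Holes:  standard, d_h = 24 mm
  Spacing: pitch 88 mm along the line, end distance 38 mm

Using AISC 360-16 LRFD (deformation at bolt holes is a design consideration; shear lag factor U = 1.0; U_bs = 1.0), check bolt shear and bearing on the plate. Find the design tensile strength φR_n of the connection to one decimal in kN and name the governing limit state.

Bolt shear: A_b = π(22)²/4 = 380.13 mm². φR_n = 0.75 × 469 × 380.13 × 3 × 1 = 401.1 kN.
Bearing (6 mm plate, F_u = 450 MPa): end bolts L_c = 38 − 24/2 = 26, R_n = min(1.2×26×6×450, 2.4×22×6×450) = 84.24 kN/bolt; interior L_c = 88 − 24 = 64, R_n = 142.56 kN/bolt. φR_n = 0.75 × (1×84.24 + 2×142.56) = 277.0 kN.
Governing: min(401.1, 277.0) = 277.0 kN → bearing.

277.0 kN (bearing governs)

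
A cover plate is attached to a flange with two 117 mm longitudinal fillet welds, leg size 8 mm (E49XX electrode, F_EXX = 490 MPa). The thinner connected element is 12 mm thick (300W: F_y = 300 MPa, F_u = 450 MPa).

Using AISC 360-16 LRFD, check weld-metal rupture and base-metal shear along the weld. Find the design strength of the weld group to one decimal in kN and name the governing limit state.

291.8 kN (weld metal governs)

Weld metal: throat = 0.707×8 = 5.656 mm, L = 2×117 = 234 mm. φR_n = 0.75 × 0.6 × 490 × 5.656 × 234 = 291.8 kN.
Base metal shear (12 mm plate): yield φR_n = 1.0×0.6×300×12×234 = 505.4 kN; rupture φR_n = 0.75×0.6×450×12×234 = 568.6 kN; take 505.4 kN (yield).
Governing: min(291.8, 505.4) = 291.8 kN → weld metal.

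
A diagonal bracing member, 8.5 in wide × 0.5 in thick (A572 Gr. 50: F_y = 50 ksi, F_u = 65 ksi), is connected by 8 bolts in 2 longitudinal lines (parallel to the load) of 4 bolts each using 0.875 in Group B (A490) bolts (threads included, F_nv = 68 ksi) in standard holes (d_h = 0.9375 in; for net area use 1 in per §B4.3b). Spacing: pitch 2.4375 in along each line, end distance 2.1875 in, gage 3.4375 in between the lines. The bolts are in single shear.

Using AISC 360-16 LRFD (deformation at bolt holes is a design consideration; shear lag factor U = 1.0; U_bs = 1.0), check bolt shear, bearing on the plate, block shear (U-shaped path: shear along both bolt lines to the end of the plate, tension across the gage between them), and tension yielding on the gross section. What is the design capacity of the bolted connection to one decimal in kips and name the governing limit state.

Bolt shear: A_b = π(0.875)²/4 = 0.60132 in². φR_n = 0.75 × 68 × 0.60132 × 8 × 1 = 245.3 kips.
Bearing (0.5 in plate, F_u = 65 ksi): end bolts L_c = 2.1875 − 0.9375/2 = 1.71875, R_n = min(1.2×1.71875×0.5×65, 2.4×0.875×0.5×65) = 67.031 kips/bolt; interior L_c = 2.4375 − 0.9375 = 1.5, R_n = 58.5 kips/bolt. φR_n = 0.75 × (2×67.031 + 6×58.5) = 363.8 kips.
Block shear: shear path 2×[2.1875+3×2.4375] = 2×9.5 in, A_gv = 9.5, A_nv = 2×(9.5 − 3.5×1)×0.5 = 6 in²; tension across gage: (3.4375 − 1×1)×0.5 = 1.2188 in². R_n = min(0.6×65×6, 0.6×50×9.5) + 1.0×65×1.2188 = min(234, 285) + 79.222 = 313.22 kips. φR_n = 0.75 × 313.22 = 234.9 kips.
Tension yield (gross): A_g = 8.5×0.5 = 4.25 in². φR_n = 0.90 × 50 × 4.25 = 191.3 kips.
Governing: min(245.3, 363.8, 234.9, 191.3) = 191.3 kips → gross-section yield.

191.3 kips (gross-section yield governs)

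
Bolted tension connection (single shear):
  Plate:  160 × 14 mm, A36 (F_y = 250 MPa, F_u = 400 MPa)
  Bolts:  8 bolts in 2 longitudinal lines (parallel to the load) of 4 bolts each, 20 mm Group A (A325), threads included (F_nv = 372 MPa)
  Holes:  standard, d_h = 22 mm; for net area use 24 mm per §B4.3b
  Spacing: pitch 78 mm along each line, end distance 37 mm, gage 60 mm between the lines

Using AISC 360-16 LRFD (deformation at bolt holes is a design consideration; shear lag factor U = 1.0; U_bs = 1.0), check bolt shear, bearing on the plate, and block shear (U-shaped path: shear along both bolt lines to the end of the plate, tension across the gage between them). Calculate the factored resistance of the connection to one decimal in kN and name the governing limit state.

Bolt shear: A_b = π(20)²/4 = 314.16 mm². φR_n = 0.75 × 372 × 314.16 × 8 × 1 = 701.2 kN.
Bearing (14 mm plate, F_u = 400 MPa): end bolts L_c = 37 − 22/2 = 26, R_n = min(1.2×26×14×400, 2.4×20×14×400) = 174.72 kN/bolt; interior L_c = 78 − 22 = 56, R_n = 268.8 kN/bolt. φR_n = 0.75 × (2×174.72 + 6×268.8) = 1471.7 kN.
Block shear: shear path 2×[37+3×78] = 2×271 mm, A_gv = 7588, A_nv = 2×(271 − 3.5×24)×14 = 5236 mm²; tension across gage: (60 − 1×24)×14 = 504 mm². R_n = min(0.6×400×5236, 0.6×250×7588) + 1.0×400×504 = min(1256.6, 1138.2) + 201.6 = 1339.8 kN. φR_n = 0.75 × 1339.8 = 1004.9 kN.
Governing: min(701.2, 1471.7, 1004.9) = 701.2 kN → bolt shear.

701.2 kN (bolt shear governs)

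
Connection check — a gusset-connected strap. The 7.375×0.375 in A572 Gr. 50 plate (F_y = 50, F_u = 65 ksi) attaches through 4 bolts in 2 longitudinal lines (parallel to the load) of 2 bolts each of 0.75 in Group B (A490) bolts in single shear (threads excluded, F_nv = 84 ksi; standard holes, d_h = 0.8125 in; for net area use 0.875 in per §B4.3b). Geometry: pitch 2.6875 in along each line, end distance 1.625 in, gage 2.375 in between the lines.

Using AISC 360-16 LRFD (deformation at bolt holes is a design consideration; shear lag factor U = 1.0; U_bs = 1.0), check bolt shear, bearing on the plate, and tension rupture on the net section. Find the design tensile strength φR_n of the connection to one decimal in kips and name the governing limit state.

Bolt shear: A_b = π(0.75)²/4 = 0.44179 in². φR_n = 0.75 × 84 × 0.44179 × 4 × 1 = 111.3 kips.
Bearing (0.375 in plate, F_u = 65 ksi): end bolts L_c = 1.625 − 0.8125/2 = 1.21875, R_n = min(1.2×1.21875×0.375×65, 2.4×0.75×0.375×65) = 35.648 kips/bolt; interior L_c = 2.6875 − 0.8125 = 1.875, R_n = 43.875 kips/bolt. φR_n = 0.75 × (2×35.648 + 2×43.875) = 119.3 kips.
Tension rupture (net): A_n = (7.375 − 2×0.875)×0.375 = 2.1094 in² (U = 1.0, A_e = A_n). φR_n = 0.75 × 65 × 2.1094 = 102.8 kips.
Governing: min(111.3, 119.3, 102.8) = 102.8 kips → net-section rupture.

102.8 kips (net-section rupture governs)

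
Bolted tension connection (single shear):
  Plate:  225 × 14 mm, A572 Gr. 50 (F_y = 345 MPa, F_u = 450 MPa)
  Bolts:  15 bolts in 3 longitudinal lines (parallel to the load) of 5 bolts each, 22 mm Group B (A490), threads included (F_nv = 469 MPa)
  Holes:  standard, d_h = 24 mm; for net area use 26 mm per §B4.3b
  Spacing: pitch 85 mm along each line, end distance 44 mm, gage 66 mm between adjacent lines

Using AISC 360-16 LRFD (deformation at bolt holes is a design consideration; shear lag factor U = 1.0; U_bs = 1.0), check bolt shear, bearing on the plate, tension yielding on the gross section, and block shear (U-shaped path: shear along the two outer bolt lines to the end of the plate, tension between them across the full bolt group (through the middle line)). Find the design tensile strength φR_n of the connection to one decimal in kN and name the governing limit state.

Bolt shear: A_b = π(22)²/4 = 380.13 mm². φR_n = 0.75 × 469 × 380.13 × 15 × 1 = 2005.7 kN.
Bearing (14 mm plate, F_u = 450 MPa): end bolts L_c = 44 − 24/2 = 32, R_n = min(1.2×32×14×450, 2.4×22×14×450) = 241.92 kN/bolt; interior L_c = 85 − 24 = 61, R_n = 332.64 kN/bolt. φR_n = 0.75 × (3×241.92 + 12×332.64) = 3538.1 kN.
Tension yield (gross): A_g = 225×14 = 3150 mm². φR_n = 0.90 × 345 × 3150 = 978.1 kN.
Block shear: shear path 2×[44+4×85] = 2×384 mm, A_gv = 10752, A_nv = 2×(384 − 4.5×26)×14 = 7476 mm²; tension across gage: (132 − 2×26)×14 = 1120 mm². R_n = min(0.6×450×7476, 0.6×345×10752) + 1.0×450×1120 = min(2018.5, 2225.7) + 504 = 2522.5 kN. φR_n = 0.75 × 2522.5 = 1891.9 kN.
Governing: min(2005.7, 3538.1, 978.1, 1891.9) = 978.1 kN → gross-section yield.

978.1 kN (gross-section yield governs)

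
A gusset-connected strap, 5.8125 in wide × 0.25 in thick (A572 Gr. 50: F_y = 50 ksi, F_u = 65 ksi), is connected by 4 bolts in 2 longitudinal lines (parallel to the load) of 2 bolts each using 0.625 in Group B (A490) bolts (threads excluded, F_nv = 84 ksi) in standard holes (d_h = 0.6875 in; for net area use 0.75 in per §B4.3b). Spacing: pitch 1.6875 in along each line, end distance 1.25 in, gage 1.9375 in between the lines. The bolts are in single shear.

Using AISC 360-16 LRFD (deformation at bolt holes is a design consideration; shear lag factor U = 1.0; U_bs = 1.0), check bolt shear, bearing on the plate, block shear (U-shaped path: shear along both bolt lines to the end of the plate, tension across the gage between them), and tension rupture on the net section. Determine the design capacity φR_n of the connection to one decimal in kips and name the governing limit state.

Bolt shear: A_b = π(0.625)²/4 = 0.3068 in². φR_n = 0.75 × 84 × 0.3068 × 4 × 1 = 77.3 kips.
Bearing (0.25 in plate, F_u = 65 ksi): end bolts L_c = 1.25 − 0.6875/2 = 0.90625, R_n = min(1.2×0.90625×0.25×65, 2.4×0.625×0.25×65) = 17.672 kips/bolt; interior L_c = 1.6875 − 0.6875 = 1, R_n = 19.5 kips/bolt. φR_n = 0.75 × (2×17.672 + 2×19.5) = 55.8 kips.
Block shear: shear path 2×[1.25+1×1.6875] = 2×2.9375 in, A_gv = 1.4688, A_nv = 2×(2.9375 − 1.5×0.75)×0.25 = 0.90625 in²; tension across gage: (1.9375 − 1×0.75)×0.25 = 0.29688 in². R_n = min(0.6×65×0.90625, 0.6×50×1.4688) + 1.0×65×0.29688 = min(35.344, 44.064) + 19.297 = 54.641 kips. φR_n = 0.75 × 54.641 = 41.0 kips.
Tension rupture (net): A_n = (5.8125 − 2×0.75)×0.25 = 1.0781 in² (U = 1.0, A_e = A_n). φR_n = 0.75 × 65 × 1.0781 = 52.6 kips.
Governing: min(77.3, 55.8, 41.0, 52.6) = 41.0 kips → block shear.

41.0 kips (block shear governs)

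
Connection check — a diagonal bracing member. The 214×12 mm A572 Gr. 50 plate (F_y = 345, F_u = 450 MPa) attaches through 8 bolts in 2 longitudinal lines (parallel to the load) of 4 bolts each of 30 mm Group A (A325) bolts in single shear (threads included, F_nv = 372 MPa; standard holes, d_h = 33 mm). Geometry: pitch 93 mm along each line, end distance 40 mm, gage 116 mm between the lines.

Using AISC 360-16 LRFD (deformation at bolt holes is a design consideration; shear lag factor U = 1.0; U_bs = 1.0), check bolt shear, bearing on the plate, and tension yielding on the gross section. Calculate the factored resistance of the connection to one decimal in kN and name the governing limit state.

797.4 kN (gross-section yield governs)

Bolt shear: A_b = π(30)²/4 = 706.86 mm². φR_n = 0.75 × 372 × 706.86 × 8 × 1 = 1577.7 kN.
Bearing (12 mm plate, F_u = 450 MPa): end bolts L_c = 40 − 33/2 = 23.5, R_n = min(1.2×23.5×12×450, 2.4×30×12×450) = 152.28 kN/bolt; interior L_c = 93 − 33 = 60, R_n = 388.8 kN/bolt. φR_n = 0.75 × (2×152.28 + 6×388.8) = 1978.0 kN.
Tension yield (gross): A_g = 214×12 = 2568 mm². φR_n = 0.90 × 345 × 2568 = 797.4 kN.
Governing: min(1577.7, 1978.0, 797.4) = 797.4 kN → gross-section yield.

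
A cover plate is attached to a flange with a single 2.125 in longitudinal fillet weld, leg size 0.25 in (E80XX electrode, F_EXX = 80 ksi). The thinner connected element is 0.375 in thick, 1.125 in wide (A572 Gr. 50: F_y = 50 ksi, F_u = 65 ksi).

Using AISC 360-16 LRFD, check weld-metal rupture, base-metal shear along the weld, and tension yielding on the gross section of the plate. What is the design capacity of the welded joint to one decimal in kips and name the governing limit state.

Weld metal: throat = 0.707×0.25 = 0.17675 in, L = 2.125 in. φR_n = 0.75 × 0.6 × 80 × 0.17675 × 2.125 = 13.5 kips.
Base metal shear (0.375 in plate): yield φR_n = 1.0×0.6×50×0.375×2.125 = 23.9 kips; rupture φR_n = 0.75×0.6×65×0.375×2.125 = 23.3 kips; take 23.3 kips (rupture).
Tension yield (gross): A_g = 1.125×0.375 = 0.42188 in². φR_n = 0.90 × 50 × 0.42188 = 19.0 kips.
Governing: min(13.5, 23.3, 19.0) = 13.5 kips → weld metal.

13.5 kips (weld metal governs)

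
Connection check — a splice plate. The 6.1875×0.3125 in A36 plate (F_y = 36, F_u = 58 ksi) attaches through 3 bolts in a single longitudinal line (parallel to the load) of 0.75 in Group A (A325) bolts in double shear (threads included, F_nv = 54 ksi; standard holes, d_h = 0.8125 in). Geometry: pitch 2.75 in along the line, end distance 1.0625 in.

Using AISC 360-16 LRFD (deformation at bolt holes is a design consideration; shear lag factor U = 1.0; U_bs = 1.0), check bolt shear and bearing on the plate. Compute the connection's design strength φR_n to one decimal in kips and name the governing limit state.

59.6 kips (bearing governs)

Bolt shear: A_b = π(0.75)²/4 = 0.44179 in². φR_n = 0.75 × 54 × 0.44179 × 3 × 2 = 107.4 kips.
Bearing (0.3125 in plate, F_u = 58 ksi): end bolts L_c = 1.0625 − 0.8125/2 = 0.65625, R_n = min(1.2×0.65625×0.3125×58, 2.4×0.75×0.3125×58) = 14.273 kips/bolt; interior L_c = 2.75 − 0.8125 = 1.9375, R_n = 32.625 kips/bolt. φR_n = 0.75 × (1×14.273 + 2×32.625) = 59.6 kips.
Governing: min(107.4, 59.6) = 59.6 kips → bearing.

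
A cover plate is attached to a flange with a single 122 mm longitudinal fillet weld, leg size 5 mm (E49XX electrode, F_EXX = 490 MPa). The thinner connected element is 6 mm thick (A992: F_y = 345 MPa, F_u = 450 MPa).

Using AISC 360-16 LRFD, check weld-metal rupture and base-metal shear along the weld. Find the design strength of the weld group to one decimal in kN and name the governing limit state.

95.1 kN (weld metal governs)

Weld metal: throat = 0.707×5 = 3.535 mm, L = 122 mm. φR_n = 0.75 × 0.6 × 490 × 3.535 × 122 = 95.1 kN.
Base metal shear (6 mm plate): yield φR_n = 1.0×0.6×345×6×122 = 151.5 kN; rupture φR_n = 0.75×0.6×450×6×122 = 148.2 kN; take 148.2 kN (rupture).
Governing: min(95.1, 148.2) = 95.1 kN → weld metal.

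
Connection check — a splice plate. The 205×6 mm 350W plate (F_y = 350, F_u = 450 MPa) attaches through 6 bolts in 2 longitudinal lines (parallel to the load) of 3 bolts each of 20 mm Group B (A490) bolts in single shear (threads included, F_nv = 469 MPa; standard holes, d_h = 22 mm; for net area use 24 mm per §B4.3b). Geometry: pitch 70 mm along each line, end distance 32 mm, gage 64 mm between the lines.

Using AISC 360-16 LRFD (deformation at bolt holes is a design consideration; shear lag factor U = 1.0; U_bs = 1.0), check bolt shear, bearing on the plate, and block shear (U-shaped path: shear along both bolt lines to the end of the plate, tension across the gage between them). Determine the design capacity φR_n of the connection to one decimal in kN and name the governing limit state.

353.2 kN (block shear governs)

Bolt shear: A_b = π(20)²/4 = 314.16 mm². φR_n = 0.75 × 469 × 314.16 × 6 × 1 = 663.0 kN.
Bearing (6 mm plate, F_u = 450 MPa): end bolts L_c = 32 − 22/2 = 21, R_n = min(1.2×21×6×450, 2.4×20×6×450) = 68.04 kN/bolt; interior L_c = 70 − 22 = 48, R_n = 129.6 kN/bolt. φR_n = 0.75 × (2×68.04 + 4×129.6) = 490.9 kN.
Block shear: shear path 2×[32+2×70] = 2×172 mm, A_gv = 2064, A_nv = 2×(172 − 2.5×24)×6 = 1344 mm²; tension across gage: (64 − 1×24)×6 = 240 mm². R_n = min(0.6×450×1344, 0.6×350×2064) + 1.0×450×240 = min(362.88, 433.44) + 108 = 470.88 kN. φR_n = 0.75 × 470.88 = 353.2 kN.
Governing: min(663.0, 490.9, 353.2) = 353.2 kN → block shear.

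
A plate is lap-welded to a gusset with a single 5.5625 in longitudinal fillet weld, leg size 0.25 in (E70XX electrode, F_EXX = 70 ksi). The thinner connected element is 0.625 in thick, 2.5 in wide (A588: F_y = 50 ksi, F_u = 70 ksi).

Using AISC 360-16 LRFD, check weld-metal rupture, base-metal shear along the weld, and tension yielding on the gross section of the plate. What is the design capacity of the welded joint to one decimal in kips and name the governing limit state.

Weld metal: throat = 0.707×0.25 = 0.17675 in, L = 5.5625 in. φR_n = 0.75 × 0.6 × 70 × 0.17675 × 5.5625 = 31.0 kips.
Base metal shear (0.625 in plate): yield φR_n = 1.0×0.6×50×0.625×5.5625 = 104.3 kips; rupture φR_n = 0.75×0.6×70×0.625×5.5625 = 109.5 kips; take 104.3 kips (yield).
Tension yield (gross): A_g = 2.5×0.625 = 1.5625 in². φR_n = 0.90 × 50 × 1.5625 = 70.3 kips.
Governing: min(31.0, 104.3, 70.3) = 31.0 kips → weld metal.

31.0 kips (weld metal governs)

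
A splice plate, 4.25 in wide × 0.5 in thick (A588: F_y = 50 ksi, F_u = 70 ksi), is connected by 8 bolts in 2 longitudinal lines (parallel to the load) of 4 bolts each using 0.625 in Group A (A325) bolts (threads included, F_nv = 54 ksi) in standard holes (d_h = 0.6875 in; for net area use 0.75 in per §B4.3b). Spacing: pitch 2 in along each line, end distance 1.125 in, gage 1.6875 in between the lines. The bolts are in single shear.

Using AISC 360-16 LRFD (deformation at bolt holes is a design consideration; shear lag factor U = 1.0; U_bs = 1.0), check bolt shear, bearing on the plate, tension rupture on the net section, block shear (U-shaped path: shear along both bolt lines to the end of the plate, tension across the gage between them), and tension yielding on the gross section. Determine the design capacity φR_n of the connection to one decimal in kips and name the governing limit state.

72.2 kips (net-section rupture governs)

Bolt shear: A_b = π(0.625)²/4 = 0.3068 in². φR_n = 0.75 × 54 × 0.3068 × 8 × 1 = 99.4 kips.
Bearing (0.5 in plate, F_u = 70 ksi): end bolts L_c = 1.125 − 0.6875/2 = 0.78125, R_n = min(1.2×0.78125×0.5×70, 2.4×0.625×0.5×70) = 32.813 kips/bolt; interior L_c = 2 − 0.6875 = 1.3125, R_n = 52.5 kips/bolt. φR_n = 0.75 × (2×32.813 + 6×52.5) = 285.5 kips.
Tension rupture (net): A_n = (4.25 − 2×0.75)×0.5 = 1.375 in² (U = 1.0, A_e = A_n). φR_n = 0.75 × 70 × 1.375 = 72.2 kips.
Block shear: shear path 2×[1.125+3×2] = 2×7.125 in, A_gv = 7.125, A_nv = 2×(7.125 − 3.5×0.75)×0.5 = 4.5 in²; tension across gage: (1.6875 − 1×0.75)×0.5 = 0.46875 in². R_n = min(0.6×70×4.5, 0.6×50×7.125) + 1.0×70×0.46875 = min(189, 213.75) + 32.813 = 221.81 kips. φR_n = 0.75 × 221.81 = 166.4 kips.
Tension yield (gross): A_g = 4.25×0.5 = 2.125 in². φR_n = 0.90 × 50 × 2.125 = 95.6 kips.
Governing: min(99.4, 285.5, 72.2, 166.4, 95.6) = 72.2 kips → net-section rupture.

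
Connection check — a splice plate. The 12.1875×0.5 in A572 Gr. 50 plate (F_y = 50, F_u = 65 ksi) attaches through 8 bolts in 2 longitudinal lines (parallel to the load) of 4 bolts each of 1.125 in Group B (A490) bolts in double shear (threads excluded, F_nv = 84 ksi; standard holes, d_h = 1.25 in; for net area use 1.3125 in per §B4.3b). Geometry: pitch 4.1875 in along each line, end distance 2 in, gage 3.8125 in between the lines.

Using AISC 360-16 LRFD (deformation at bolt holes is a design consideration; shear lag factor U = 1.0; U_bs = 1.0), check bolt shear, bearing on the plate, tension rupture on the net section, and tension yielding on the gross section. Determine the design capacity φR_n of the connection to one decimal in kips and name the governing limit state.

Bolt shear: A_b = π(1.125)²/4 = 0.99402 in². φR_n = 0.75 × 84 × 0.99402 × 8 × 2 = 1002.0 kips.
Bearing (0.5 in plate, F_u = 65 ksi): end bolts L_c = 2 − 1.25/2 = 1.375, R_n = min(1.2×1.375×0.5×65, 2.4×1.125×0.5×65) = 53.625 kips/bolt; interior L_c = 4.1875 − 1.25 = 2.9375, R_n = 87.75 kips/bolt. φR_n = 0.75 × (2×53.625 + 6×87.75) = 475.3 kips.
Tension rupture (net): A_n = (12.1875 − 2×1.3125)×0.5 = 4.7813 in² (U = 1.0, A_e = A_n). φR_n = 0.75 × 65 × 4.7813 = 233.1 kips.
Tension yield (gross): A_g = 12.1875×0.5 = 6.0938 in². φR_n = 0.90 × 50 × 6.0938 = 274.2 kips.
Governing: min(1002.0, 475.3, 233.1, 274.2) = 233.1 kips → net-section rupture.

233.1 kips (net-section rupture governs)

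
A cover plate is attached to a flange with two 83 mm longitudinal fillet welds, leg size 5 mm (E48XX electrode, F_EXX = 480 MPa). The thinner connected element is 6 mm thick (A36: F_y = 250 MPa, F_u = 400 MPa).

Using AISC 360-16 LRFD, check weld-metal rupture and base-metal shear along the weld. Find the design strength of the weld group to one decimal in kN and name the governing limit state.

126.8 kN (weld metal governs)

Weld metal: throat = 0.707×5 = 3.535 mm, L = 2×83 = 166 mm. φR_n = 0.75 × 0.6 × 480 × 3.535 × 166 = 126.8 kN.
Base metal shear (6 mm plate): yield φR_n = 1.0×0.6×250×6×166 = 149.4 kN; rupture φR_n = 0.75×0.6×400×6×166 = 179.3 kN; take 149.4 kN (yield).
Governing: min(126.8, 149.4) = 126.8 kN → weld metal.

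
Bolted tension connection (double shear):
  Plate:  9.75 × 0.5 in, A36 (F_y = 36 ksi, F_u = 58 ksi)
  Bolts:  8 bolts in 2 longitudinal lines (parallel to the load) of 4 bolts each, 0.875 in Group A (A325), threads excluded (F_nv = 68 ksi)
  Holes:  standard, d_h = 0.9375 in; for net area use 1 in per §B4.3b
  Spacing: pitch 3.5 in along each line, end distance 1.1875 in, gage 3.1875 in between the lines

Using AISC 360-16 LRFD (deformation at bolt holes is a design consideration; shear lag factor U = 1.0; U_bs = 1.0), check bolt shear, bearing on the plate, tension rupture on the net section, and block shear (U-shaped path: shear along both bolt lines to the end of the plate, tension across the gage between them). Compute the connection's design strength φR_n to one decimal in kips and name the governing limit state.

Bolt shear: A_b = π(0.875)²/4 = 0.60132 in². φR_n = 0.75 × 68 × 0.60132 × 8 × 2 = 490.7 kips.
Bearing (0.5 in plate, F_u = 58 ksi): end bolts L_c = 1.1875 − 0.9375/2 = 0.71875, R_n = min(1.2×0.71875×0.5×58, 2.4×0.875×0.5×58) = 25.013 kips/bolt; interior L_c = 3.5 − 0.9375 = 2.5625, R_n = 60.9 kips/bolt. φR_n = 0.75 × (2×25.013 + 6×60.9) = 311.6 kips.
Tension rupture (net): A_n = (9.75 − 2×1)×0.5 = 3.875 in² (U = 1.0, A_e = A_n). φR_n = 0.75 × 58 × 3.875 = 168.6 kips.
Block shear: shear path 2×[1.1875+3×3.5] = 2×11.6875 in, A_gv = 11.688, A_nv = 2×(11.6875 − 3.5×1)×0.5 = 8.1875 in²; tension across gage: (3.1875 − 1×1)×0.5 = 1.0938 in². R_n = min(0.6×58×8.1875, 0.6×36×11.688) + 1.0×58×1.0938 = min(284.93, 252.46) + 63.44 = 315.9 kips. φR_n = 0.75 × 315.9 = 236.9 kips.
Governing: min(490.7, 311.6, 168.6, 236.9) = 168.6 kips → net-section rupture.

168.6 kips (net-section rupture governs)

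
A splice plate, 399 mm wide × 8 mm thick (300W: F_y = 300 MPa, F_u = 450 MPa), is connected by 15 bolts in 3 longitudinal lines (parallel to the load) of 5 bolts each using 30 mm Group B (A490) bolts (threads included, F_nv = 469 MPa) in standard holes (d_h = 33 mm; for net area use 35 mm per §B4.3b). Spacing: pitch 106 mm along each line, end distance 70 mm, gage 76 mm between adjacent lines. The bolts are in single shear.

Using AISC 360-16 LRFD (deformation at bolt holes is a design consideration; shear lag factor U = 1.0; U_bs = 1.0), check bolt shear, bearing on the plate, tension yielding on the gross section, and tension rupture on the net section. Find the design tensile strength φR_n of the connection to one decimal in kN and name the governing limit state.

Bolt shear: A_b = π(30)²/4 = 706.86 mm². φR_n = 0.75 × 469 × 706.86 × 15 × 1 = 3729.6 kN.
Bearing (8 mm plate, F_u = 450 MPa): end bolts L_c = 70 − 33/2 = 53.5, R_n = min(1.2×53.5×8×450, 2.4×30×8×450) = 231.12 kN/bolt; interior L_c = 106 − 33 = 73, R_n = 259.2 kN/bolt. φR_n = 0.75 × (3×231.12 + 12×259.2) = 2852.8 kN.
Tension yield (gross): A_g = 399×8 = 3192 mm². φR_n = 0.90 × 300 × 3192 = 861.8 kN.
Tension rupture (net): A_n = (399 − 3×35)×8 = 2352 mm² (U = 1.0, A_e = A_n). φR_n = 0.75 × 450 × 2352 = 793.8 kN.
Governing: min(3729.6, 2852.8, 861.8, 793.8) = 793.8 kN → net-section rupture.

793.8 kN (net-section rupture governs)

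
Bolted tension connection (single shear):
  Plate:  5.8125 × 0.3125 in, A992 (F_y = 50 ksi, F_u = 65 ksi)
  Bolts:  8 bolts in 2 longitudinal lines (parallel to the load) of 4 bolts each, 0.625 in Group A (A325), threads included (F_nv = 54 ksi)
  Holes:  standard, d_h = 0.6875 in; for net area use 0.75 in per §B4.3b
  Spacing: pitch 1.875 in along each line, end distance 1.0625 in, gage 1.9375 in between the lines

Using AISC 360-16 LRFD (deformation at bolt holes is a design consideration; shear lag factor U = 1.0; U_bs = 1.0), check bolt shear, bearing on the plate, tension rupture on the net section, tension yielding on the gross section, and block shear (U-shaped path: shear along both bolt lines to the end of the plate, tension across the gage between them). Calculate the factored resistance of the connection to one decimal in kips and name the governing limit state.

Bolt shear: A_b = π(0.625)²/4 = 0.3068 in². φR_n = 0.75 × 54 × 0.3068 × 8 × 1 = 99.4 kips.
Bearing (0.3125 in plate, F_u = 65 ksi): end bolts L_c = 1.0625 − 0.6875/2 = 0.71875, R_n = min(1.2×0.71875×0.3125×65, 2.4×0.625×0.3125×65) = 17.52 kips/bolt; interior L_c = 1.875 − 0.6875 = 1.1875, R_n = 28.945 kips/bolt. φR_n = 0.75 × (2×17.52 + 6×28.945) = 156.5 kips.
Tension rupture (net): A_n = (5.8125 − 2×0.75)×0.3125 = 1.3477 in² (U = 1.0, A_e = A_n). φR_n = 0.75 × 65 × 1.3477 = 65.7 kips.
Tension yield (gross): A_g = 5.8125×0.3125 = 1.8164 in². φR_n = 0.90 × 50 × 1.8164 = 81.7 kips.
Block shear: shear path 2×[1.0625+3×1.875] = 2×6.6875 in, A_gv = 4.1797, A_nv = 2×(6.6875 − 3.5×0.75)×0.3125 = 2.5391 in²; tension across gage: (1.9375 − 1×0.75)×0.3125 = 0.37109 in². R_n = min(0.6×65×2.5391, 0.6×50×4.1797) + 1.0×65×0.37109 = min(99.025, 125.39) + 24.121 = 123.15 kips. φR_n = 0.75 × 123.15 = 92.4 kips.
Governing: min(99.4, 156.5, 65.7, 81.7, 92.4) = 65.7 kips → net-section rupture.

65.7 kips (net-section rupture governs)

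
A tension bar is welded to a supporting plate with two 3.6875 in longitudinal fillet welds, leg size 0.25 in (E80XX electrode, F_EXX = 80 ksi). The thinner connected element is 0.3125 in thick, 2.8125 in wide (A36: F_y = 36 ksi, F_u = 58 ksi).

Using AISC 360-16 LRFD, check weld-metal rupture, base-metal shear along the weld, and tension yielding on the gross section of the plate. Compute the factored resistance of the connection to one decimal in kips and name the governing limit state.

Weld metal: throat = 0.707×0.25 = 0.17675 in, L = 2×3.6875 = 7.375 in. φR_n = 0.75 × 0.6 × 80 × 0.17675 × 7.375 = 46.9 kips.
Base metal shear (0.3125 in plate): yield φR_n = 1.0×0.6×36×0.3125×7.375 = 49.8 kips; rupture φR_n = 0.75×0.6×58×0.3125×7.375 = 60.2 kips; take 49.8 kips (yield).
Tension yield (gross): A_g = 2.8125×0.3125 = 0.87891 in². φR_n = 0.90 × 36 × 0.87891 = 28.5 kips.
Governing: min(46.9, 49.8, 28.5) = 28.5 kips → gross-section yield.

28.5 kips (gross-section yield governs)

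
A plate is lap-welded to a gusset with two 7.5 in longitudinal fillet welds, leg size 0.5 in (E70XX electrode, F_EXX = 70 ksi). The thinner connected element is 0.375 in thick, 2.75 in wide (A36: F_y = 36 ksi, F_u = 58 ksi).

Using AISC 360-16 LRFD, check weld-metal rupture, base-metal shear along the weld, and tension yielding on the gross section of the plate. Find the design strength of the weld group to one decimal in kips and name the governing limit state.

33.4 kips (gross-section yield governs)

Weld metal: throat = 0.707×0.5 = 0.3535 in, L = 2×7.5 = 15 in. φR_n = 0.75 × 0.6 × 70 × 0.3535 × 15 = 167.0 kips.
Base metal shear (0.375 in plate): yield φR_n = 1.0×0.6×36×0.375×15 = 121.5 kips; rupture φR_n = 0.75×0.6×58×0.375×15 = 146.8 kips; take 121.5 kips (yield).
Tension yield (gross): A_g = 2.75×0.375 = 1.0313 in². φR_n = 0.90 × 36 × 1.0313 = 33.4 kips.
Governing: min(167.0, 121.5, 33.4) = 33.4 kips → gross-section yield.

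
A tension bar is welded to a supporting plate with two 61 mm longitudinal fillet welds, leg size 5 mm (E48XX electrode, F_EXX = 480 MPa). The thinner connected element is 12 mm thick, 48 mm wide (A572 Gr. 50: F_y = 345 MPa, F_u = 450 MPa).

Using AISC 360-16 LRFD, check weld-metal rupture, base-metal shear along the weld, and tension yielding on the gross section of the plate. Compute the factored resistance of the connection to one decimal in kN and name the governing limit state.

Weld metal: throat = 0.707×5 = 3.535 mm, L = 2×61 = 122 mm. φR_n = 0.75 × 0.6 × 480 × 3.535 × 122 = 93.2 kN.
Base metal shear (12 mm plate): yield φR_n = 1.0×0.6×345×12×122 = 303.0 kN; rupture φR_n = 0.75×0.6×450×12×122 = 296.5 kN; take 296.5 kN (rupture).
Tension yield (gross): A_g = 48×12 = 576 mm². φR_n = 0.90 × 345 × 576 = 178.8 kN.
Governing: min(93.2, 296.5, 178.8) = 93.2 kN → weld metal.

93.2 kN (weld metal governs)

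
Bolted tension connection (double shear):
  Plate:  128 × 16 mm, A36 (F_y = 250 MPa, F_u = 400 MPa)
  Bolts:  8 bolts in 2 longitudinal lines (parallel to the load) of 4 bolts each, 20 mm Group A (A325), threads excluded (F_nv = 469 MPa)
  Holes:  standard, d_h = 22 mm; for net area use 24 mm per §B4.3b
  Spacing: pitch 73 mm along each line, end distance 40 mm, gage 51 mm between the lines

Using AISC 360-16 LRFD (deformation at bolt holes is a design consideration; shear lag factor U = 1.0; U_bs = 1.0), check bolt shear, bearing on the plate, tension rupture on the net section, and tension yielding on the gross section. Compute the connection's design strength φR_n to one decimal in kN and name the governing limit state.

384.0 kN (net-section rupture governs)

Bolt shear: A_b = π(20)²/4 = 314.16 mm². φR_n = 0.75 × 469 × 314.16 × 8 × 2 = 1768.1 kN.
Bearing (16 mm plate, F_u = 400 MPa): end bolts L_c = 40 − 22/2 = 29, R_n = min(1.2×29×16×400, 2.4×20×16×400) = 222.72 kN/bolt; interior L_c = 73 − 22 = 51, R_n = 307.2 kN/bolt. φR_n = 0.75 × (2×222.72 + 6×307.2) = 1716.5 kN.
Tension rupture (net): A_n = (128 − 2×24)×16 = 1280 mm² (U = 1.0, A_e = A_n). φR_n = 0.75 × 400 × 1280 = 384.0 kN.
Tension yield (gross): A_g = 128×16 = 2048 mm². φR_n = 0.90 × 250 × 2048 = 460.8 kN.
Governing: min(1768.1, 1716.5, 384.0, 460.8) = 384.0 kN → net-section rupture.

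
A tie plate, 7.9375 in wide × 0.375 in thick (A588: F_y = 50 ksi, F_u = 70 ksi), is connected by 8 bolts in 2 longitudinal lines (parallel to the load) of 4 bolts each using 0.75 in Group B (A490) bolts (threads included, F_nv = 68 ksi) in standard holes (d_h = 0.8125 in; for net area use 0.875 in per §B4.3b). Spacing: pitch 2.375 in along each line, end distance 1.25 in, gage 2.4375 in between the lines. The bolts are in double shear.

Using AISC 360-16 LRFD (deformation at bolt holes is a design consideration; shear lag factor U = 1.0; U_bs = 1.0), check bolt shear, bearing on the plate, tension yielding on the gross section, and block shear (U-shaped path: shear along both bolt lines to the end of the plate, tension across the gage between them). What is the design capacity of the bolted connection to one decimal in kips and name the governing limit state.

Bolt shear: A_b = π(0.75)²/4 = 0.44179 in². φR_n = 0.75 × 68 × 0.44179 × 8 × 2 = 360.5 kips.
Bearing (0.375 in plate, F_u = 70 ksi): end bolts L_c = 1.25 − 0.8125/2 = 0.84375, R_n = min(1.2×0.84375×0.375×70, 2.4×0.75×0.375×70) = 26.578 kips/bolt; interior L_c = 2.375 − 0.8125 = 1.5625, R_n = 47.25 kips/bolt. φR_n = 0.75 × (2×26.578 + 6×47.25) = 252.5 kips.
Tension yield (gross): A_g = 7.9375×0.375 = 2.9766 in². φR_n = 0.90 × 50 × 2.9766 = 133.9 kips.
Block shear: shear path 2×[1.25+3×2.375] = 2×8.375 in, A_gv = 6.2813, A_nv = 2×(8.375 − 3.5×0.875)×0.375 = 3.9844 in²; tension across gage: (2.4375 − 1×0.875)×0.375 = 0.58594 in². R_n = min(0.6×70×3.9844, 0.6×50×6.2813) + 1.0×70×0.58594 = min(167.34, 188.44) + 41.016 = 208.36 kips. φR_n = 0.75 × 208.36 = 156.3 kips.
Governing: min(360.5, 252.5, 133.9, 156.3) = 133.9 kips → gross-section yield.

133.9 kips (gross-section yield governs)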